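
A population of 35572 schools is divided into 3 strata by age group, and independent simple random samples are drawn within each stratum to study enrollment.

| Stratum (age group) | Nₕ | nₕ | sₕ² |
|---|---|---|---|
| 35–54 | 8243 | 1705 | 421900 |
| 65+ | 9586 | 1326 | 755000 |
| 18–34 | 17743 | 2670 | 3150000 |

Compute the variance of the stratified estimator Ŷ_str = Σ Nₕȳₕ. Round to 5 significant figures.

3.7394 × 10^11

Var(Ŷ_str) = Σₕ Nₕ²(1 − fₕ)sₕ²/nₕ.
35–54: 8243²·(1 − 1705/8243)·421900/1705 = 1.3335686 × 10^10.
65+: 9586²·(1 − 1326/9586)·755000/1326 = 4.508384 × 10^10.
18–34: 17743²·(1 − 2670/17743)·3150000/2670 = 3.1551938 × 10^11.
Sum = 3.7393891 × 10^11.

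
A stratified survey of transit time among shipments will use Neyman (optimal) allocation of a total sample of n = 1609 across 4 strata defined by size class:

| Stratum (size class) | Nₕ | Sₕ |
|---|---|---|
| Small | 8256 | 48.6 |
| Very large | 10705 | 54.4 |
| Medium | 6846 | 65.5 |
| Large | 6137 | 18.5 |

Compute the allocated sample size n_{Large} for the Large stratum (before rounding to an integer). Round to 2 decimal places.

Neyman allocation: nₕ = n·NₕSₕ / Σⱼ NⱼSⱼ.
Σ NⱼSⱼ = 8256·48.6 + 10705·54.4 + 6846·65.5 + 6137·18.5 = 1.5455411 × 10^6.
n_{Large} = 1609·6137·18.5 / (1.5455411 × 10^6) = 118.20.

118.20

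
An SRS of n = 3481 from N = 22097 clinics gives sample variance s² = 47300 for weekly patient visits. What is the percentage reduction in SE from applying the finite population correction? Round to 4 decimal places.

f = n/N = 3481/22097 = 0.15753270.
SE_no-fpc = √(s²/n) = 3.6861971; SE_fpc = √((1−f)s²/n) = 3.3834136.
Ratio = √(1−f) = 0.91786018. Reduction = 100·(1 − 0.91786018) = 8.2140%.

8.2140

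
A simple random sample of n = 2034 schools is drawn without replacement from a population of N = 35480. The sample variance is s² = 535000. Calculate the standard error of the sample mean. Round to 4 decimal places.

Under SRS without replacement, Var(ȳ) = (1 − f)·s²/n with f = n/N = 2034/35480 = 0.05732807.
Var(ȳ) = (1 − 0.05732807)·535000/2034 = 0.94267193·263.02852 = 247.9496.
SE(ȳ) = √(247.9496) = 15.7464.

15.7464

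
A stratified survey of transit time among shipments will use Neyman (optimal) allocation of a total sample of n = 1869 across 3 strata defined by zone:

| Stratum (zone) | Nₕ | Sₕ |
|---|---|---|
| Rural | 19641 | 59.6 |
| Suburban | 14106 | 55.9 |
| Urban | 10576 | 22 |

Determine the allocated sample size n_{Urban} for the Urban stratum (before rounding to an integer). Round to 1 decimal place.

Neyman allocation: nₕ = n·NₕSₕ / Σⱼ NⱼSⱼ.
Σ NⱼSⱼ = 19641·59.6 + 14106·55.9 + 10576·22 = 2.191801 × 10^6.
n_{Urban} = 1869·10576·22 / (2.191801 × 10^6) = 198.4.

198.4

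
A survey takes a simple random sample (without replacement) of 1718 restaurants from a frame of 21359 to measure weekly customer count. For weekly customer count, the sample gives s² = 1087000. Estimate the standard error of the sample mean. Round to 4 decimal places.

Under SRS without replacement, Var(ȳ) = (1 − f)·s²/n with f = n/N = 1718/21359 = 0.08043448.
Var(ȳ) = (1 − 0.08043448)·1087000/1718 = 0.91956552·632.71246 = 581.82056.
SE(ȳ) = √(581.82056) = 24.1210.

24.1210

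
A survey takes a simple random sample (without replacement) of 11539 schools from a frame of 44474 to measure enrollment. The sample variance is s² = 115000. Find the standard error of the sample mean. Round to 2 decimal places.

2.72

Under SRS without replacement, Var(ȳ) = (1 − f)·s²/n with f = n/N = 11539/44474 = 0.25945496.
Var(ȳ) = (1 − 0.25945496)·115000/11539 = 0.74054504·9.9662016 = 7.3804211.
SE(ȳ) = √(7.3804211) = 2.72.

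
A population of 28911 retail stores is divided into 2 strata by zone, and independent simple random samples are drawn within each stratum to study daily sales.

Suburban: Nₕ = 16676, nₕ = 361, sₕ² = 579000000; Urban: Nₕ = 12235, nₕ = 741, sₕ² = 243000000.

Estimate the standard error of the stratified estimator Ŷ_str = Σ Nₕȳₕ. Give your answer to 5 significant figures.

Var(Ŷ_str) = Σₕ Nₕ²(1 − fₕ)sₕ²/nₕ.
Suburban: 16676²·(1 − 361/16676)·579000000/361 = 4.3636542 × 10^14.
Urban: 12235²·(1 − 741/12235)·243000000/741 = 4.6117232 × 10^13.
Sum = 4.8248265 × 10^14.
SE = √(4.8248265 × 10^14) = 2.1965 × 10^7.

2.1965 × 10^7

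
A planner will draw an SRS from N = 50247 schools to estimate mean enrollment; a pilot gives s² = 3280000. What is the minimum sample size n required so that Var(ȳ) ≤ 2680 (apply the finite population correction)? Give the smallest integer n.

Without fpc, n₀ = s²/D = 3280000/2680 = 1223.8806.
With fpc, (1 − n/N)·s²/n ≤ D requires n ≥ n₀/(1 + n₀/N) = 1223.8806/(1 + 1223.8806/50247) = 1194.7790.
Rounding up, n = 1195.

1195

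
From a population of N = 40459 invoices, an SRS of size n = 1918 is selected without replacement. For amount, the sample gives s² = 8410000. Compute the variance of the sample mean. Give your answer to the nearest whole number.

Under SRS without replacement, Var(ȳ) = (1 − f)·s²/n with f = n/N = 1918/40459 = 0.04740602.
Var(ȳ) = (1 − 0.04740602)·8410000/1918 = 0.95259398·4384.7758 = 4176.9111.

4177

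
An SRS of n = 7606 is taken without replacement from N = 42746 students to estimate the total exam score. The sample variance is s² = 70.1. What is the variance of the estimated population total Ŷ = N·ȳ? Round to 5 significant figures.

1.3844 × 10^7

Var(Ŷ) = N²·Var(ȳ) = N²·(1 − n/N)·s²/n.
f = 7606/42746 = 0.17793478; Var(ȳ) = 0.82206522·70.1/7606 = 0.0075764886.
Var(Ŷ) = 42746² · 0.0075764886 = 1.3843915 × 10^7.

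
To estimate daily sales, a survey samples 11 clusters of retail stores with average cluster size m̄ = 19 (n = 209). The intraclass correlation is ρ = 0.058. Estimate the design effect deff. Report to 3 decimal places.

deff = 1 + (19 − 1)·0.058 = 1 + 1.044 = 2.044.

2.044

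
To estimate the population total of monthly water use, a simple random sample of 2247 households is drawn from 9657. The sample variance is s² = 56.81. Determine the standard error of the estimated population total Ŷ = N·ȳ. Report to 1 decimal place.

1345.1

Var(Ŷ) = N²·Var(ȳ) = N²·(1 − n/N)·s²/n.
f = 2247/9657 = 0.23268096; Var(ȳ) = 0.76731904·56.81/2247 = 0.01939982.
Var(Ŷ) = 9657² · 0.01939982 = 1.8091816 × 10^6.
SE(Ŷ) = √(1.8091816 × 10^6) = 1345.1.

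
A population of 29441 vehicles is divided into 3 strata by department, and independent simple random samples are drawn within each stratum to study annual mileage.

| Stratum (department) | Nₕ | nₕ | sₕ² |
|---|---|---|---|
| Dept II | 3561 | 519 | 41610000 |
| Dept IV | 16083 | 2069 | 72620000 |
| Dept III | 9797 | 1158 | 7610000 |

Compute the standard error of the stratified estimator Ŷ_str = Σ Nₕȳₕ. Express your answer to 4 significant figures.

3.055 × 10^6

Var(Ŷ_str) = Σₕ Nₕ²(1 − fₕ)sₕ²/nₕ.
Dept II: 3561²·(1 − 519/3561)·41610000/519 = 8.6848344 × 10^11.
Dept IV: 16083²·(1 − 2069/16083)·72620000/2069 = 7.9108824 × 10^12.
Dept III: 9797²·(1 − 1158/9797)·7610000/1158 = 5.5620217 × 10^11.
Sum = 9.335568 × 10^12.
SE = √(9.335568 × 10^12) = 3.055 × 10^6.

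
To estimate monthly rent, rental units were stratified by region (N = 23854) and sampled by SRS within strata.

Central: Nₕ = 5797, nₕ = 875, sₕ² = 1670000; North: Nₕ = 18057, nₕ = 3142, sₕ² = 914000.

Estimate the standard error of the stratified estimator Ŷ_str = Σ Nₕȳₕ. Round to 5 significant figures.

364420

Var(Ŷ_str) = Σₕ Nₕ²(1 − fₕ)sₕ²/nₕ.
Central: 5797²·(1 − 875/5797)·1670000/875 = 5.4456952 × 10^10.
North: 18057²·(1 − 3142/18057)·914000/3142 = 7.8344565 × 10^10.
Sum = 1.3280152 × 10^11.
SE = √(1.3280152 × 10^11) = 364420.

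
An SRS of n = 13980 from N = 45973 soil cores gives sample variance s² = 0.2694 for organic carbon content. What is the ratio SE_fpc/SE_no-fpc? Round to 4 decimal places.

f = n/N = 13980/45973 = 0.30409153.
SE_no-fpc = √(s²/n) = 0.0043898048; SE_fpc = √((1−f)s²/n) = 0.0036620247.
Ratio = √(1−f) = 0.83421128.

0.8342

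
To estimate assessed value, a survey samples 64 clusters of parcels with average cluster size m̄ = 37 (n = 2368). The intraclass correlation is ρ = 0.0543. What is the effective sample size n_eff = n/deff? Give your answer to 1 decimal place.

801.4

deff = 1 + (37 − 1)·0.0543 = 1 + 1.9548 = 2.9548.
n_eff = 2368 / 2.9548 = 801.4.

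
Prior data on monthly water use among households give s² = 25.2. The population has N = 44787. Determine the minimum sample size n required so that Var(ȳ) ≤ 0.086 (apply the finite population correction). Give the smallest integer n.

292

Without fpc, n₀ = s²/D = 25.2/0.086 = 293.0233.
With fpc, (1 − n/N)·s²/n ≤ D requires n ≥ n₀/(1 + n₀/N) = 293.0233/(1 + 293.0233/44787) = 291.1186.
Rounding up, n = 292.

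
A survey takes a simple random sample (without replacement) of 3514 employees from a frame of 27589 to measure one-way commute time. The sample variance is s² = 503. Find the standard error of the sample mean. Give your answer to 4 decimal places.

0.3534

Under SRS without replacement, Var(ȳ) = (1 − f)·s²/n with f = n/N = 3514/27589 = 0.12736960.
Var(ȳ) = (1 − 0.12736960)·503/3514 = 0.87263040·0.14314172 = 0.12490981.
SE(ȳ) = √(0.12490981) = 0.3534.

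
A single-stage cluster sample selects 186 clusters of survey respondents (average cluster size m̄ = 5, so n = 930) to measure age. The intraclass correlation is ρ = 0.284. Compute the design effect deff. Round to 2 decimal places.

deff = 1 + (5 − 1)·0.284 = 1 + 1.136 = 2.136.

2.14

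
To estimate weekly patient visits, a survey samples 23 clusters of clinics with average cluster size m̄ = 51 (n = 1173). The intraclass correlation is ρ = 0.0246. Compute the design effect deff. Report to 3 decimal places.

2.230

deff = 1 + (51 − 1)·0.0246 = 1 + 1.23 = 2.23.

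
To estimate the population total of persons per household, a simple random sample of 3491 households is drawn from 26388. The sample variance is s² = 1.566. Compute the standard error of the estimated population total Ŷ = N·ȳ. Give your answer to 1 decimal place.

520.6

Var(Ŷ) = N²·Var(ȳ) = N²·(1 − n/N)·s²/n.
f = 3491/26388 = 0.13229498; Var(ȳ) = 0.86770502·1.566/3491 = 3.8923691 × 10^-4.
Var(Ŷ) = 26388² · (3.8923691 × 10^-4) = 271035.99.
SE(Ŷ) = √(271035.99) = 520.6.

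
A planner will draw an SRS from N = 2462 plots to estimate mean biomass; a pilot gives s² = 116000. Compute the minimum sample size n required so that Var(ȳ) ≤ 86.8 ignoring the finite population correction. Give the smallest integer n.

Without fpc, n₀ = s²/D = 116000/86.8 = 1336.4055.
Rounding up, n = 1337.

1337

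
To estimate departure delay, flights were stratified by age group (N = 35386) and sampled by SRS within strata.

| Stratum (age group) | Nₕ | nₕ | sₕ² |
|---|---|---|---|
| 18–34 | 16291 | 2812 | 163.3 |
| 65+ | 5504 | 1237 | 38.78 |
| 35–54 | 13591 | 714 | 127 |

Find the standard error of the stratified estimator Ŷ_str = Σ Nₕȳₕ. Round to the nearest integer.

Var(Ŷ_str) = Σₕ Nₕ²(1 − fₕ)sₕ²/nₕ.
18–34: 16291²·(1 − 2812/16291)·163.3/2812 = 1.2751941 × 10^7.
65+: 5504²·(1 − 1237/5504)·38.78/1237 = 736273.51.
35–54: 13591²·(1 − 714/13591)·127/714 = 3.1129462 × 10^7.
Sum = 4.4617677 × 10^7.
SE = √(4.4617677 × 10^7) = 6680.

6680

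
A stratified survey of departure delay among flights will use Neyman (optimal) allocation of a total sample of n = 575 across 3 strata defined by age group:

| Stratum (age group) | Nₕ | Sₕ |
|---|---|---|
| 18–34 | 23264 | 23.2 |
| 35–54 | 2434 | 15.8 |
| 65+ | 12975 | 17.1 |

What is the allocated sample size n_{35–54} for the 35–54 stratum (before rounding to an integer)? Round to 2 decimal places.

27.64

Neyman allocation: nₕ = n·NₕSₕ / Σⱼ NⱼSⱼ.
Σ NⱼSⱼ = 23264·23.2 + 2434·15.8 + 12975·17.1 = 800054.5.
n_{35–54} = 575·2434·15.8 / 800054.5 = 27.64.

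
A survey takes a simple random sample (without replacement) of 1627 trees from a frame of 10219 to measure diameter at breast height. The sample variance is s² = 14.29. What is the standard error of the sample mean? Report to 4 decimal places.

0.0859

Under SRS without replacement, Var(ȳ) = (1 − f)·s²/n with f = n/N = 1627/10219 = 0.15921323.
Var(ȳ) = (1 − 0.15921323)·14.29/1627 = 0.84078677·0.0087830363 = 0.0073846607.
SE(ȳ) = √(0.0073846607) = 0.0859.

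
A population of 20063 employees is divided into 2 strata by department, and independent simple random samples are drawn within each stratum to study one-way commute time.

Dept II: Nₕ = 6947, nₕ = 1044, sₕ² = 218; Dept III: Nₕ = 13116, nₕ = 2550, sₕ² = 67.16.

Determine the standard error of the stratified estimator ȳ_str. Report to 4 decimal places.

Var(ȳ_str) = Σₕ Wₕ²(1 − fₕ)sₕ²/nₕ with Wₕ = Nₕ/N, N = 20063.
Dept II: Wₕ = 0.34625928; term = 0.34625928²·(1 − 0.15028070)·218/1044 = 0.021273274.
Dept III: Wₕ = 0.65374072; term = 0.65374072²·(1 − 0.19441903)·67.16/2550 = 0.009067567.
Sum = 0.030340841.
SE = √(0.030340841) = 0.1742.

0.1742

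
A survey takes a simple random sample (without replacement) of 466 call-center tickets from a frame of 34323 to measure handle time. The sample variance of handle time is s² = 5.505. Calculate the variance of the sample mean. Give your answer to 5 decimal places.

Under SRS without replacement, Var(ȳ) = (1 − f)·s²/n with f = n/N = 466/34323 = 0.01357690.
Var(ȳ) = (1 − 0.01357690)·5.505/466 = 0.98642310·0.011813305 = 0.011652917.

0.01165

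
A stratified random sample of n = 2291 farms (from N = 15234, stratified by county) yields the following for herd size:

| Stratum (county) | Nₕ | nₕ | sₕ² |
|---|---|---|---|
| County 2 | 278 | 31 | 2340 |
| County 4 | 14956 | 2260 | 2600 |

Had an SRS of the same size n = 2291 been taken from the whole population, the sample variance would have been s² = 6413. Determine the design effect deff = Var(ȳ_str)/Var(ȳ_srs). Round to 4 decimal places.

Var(ȳ_str) = Σ Wₕ²(1−fₕ)sₕ²/nₕ with Wₕ = Nₕ/15234:
  County 2: (278/15234)²·(1−31/278)·2340/31 = 0.022334077
  County 4: (14956/15234)²·(1−2260/14956)·2600/2260 = 0.94128118
  → Var(ȳ_str) = 0.96361526.
Var(ȳ_srs) = (1 − 2291/15234)·6413/2291 = 2.3782481.
deff = 0.96361526 / 2.3782481 = 0.4052.

0.4052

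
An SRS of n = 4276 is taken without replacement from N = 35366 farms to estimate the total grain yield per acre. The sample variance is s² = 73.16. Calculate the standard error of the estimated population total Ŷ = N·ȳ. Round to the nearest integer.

4337

Var(Ŷ) = N²·Var(ȳ) = N²·(1 − n/N)·s²/n.
f = 4276/35366 = 0.12090709; Var(ȳ) = 0.87909291·73.16/4276 = 0.015040795.
Var(Ŷ) = 35366² · 0.015040795 = 1.8812334 × 10^7.
SE(Ŷ) = √(1.8812334 × 10^7) = 4337.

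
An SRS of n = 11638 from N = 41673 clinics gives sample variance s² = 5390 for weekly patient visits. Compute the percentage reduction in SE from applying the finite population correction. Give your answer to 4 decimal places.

f = n/N = 11638/41673 = 0.27926955.
SE_no-fpc = √(s²/n) = 0.68054243; SE_fpc = √((1−f)s²/n) = 0.57775224.
Ratio = √(1−f) = 0.84895845. Reduction = 100·(1 − 0.84895845) = 15.1042%.

15.1042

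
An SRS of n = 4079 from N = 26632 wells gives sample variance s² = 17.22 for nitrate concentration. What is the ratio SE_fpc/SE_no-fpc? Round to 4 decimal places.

0.9202

f = n/N = 4079/26632 = 0.15316161.
SE_no-fpc = √(s²/n) = 0.064974017; SE_fpc = √((1−f)s²/n) = 0.059791574.
Ratio = √(1−f) = 0.92023822.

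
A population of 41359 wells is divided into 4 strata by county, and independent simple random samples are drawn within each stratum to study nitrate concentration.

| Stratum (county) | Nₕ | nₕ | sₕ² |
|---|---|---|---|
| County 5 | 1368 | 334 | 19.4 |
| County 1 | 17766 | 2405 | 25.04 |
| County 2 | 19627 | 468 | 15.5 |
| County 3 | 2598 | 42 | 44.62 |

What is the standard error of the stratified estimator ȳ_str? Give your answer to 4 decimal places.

0.1145

Var(ȳ_str) = Σₕ Wₕ²(1 − fₕ)sₕ²/nₕ with Wₕ = Nₕ/N, N = 41359.
County 5: Wₕ = 0.03307623; term = 0.03307623²·(1 − 0.24415205)·19.4/334 = 4.8031023 × 10^-5.
County 1: Wₕ = 0.42955584; term = 0.42955584²·(1 − 0.13537093)·25.04/2405 = 0.0016610715.
County 2: Wₕ = 0.47455209; term = 0.47455209²·(1 − 0.02384470)·15.5/468 = 0.0072806901.
County 3: Wₕ = 0.06281583; term = 0.06281583²·(1 − 0.01616628)·44.62/42 = 0.0041242047.
Sum = 0.013113997.
SE = √(0.013113997) = 0.1145.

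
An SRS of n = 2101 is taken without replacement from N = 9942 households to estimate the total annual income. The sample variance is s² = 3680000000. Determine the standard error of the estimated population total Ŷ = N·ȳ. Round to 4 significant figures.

1.169 × 10^7

Var(Ŷ) = N²·Var(ȳ) = N²·(1 − n/N)·s²/n.
f = 2101/9942 = 0.21132569; Var(ȳ) = 0.78867431·3680000000/2101 = 1.3814 × 10^6.
Var(Ŷ) = 9942² · (1.3814 × 10^6) = 1.3654222 × 10^14.
SE(Ŷ) = √(1.3654222 × 10^14) = 1.169 × 10^7.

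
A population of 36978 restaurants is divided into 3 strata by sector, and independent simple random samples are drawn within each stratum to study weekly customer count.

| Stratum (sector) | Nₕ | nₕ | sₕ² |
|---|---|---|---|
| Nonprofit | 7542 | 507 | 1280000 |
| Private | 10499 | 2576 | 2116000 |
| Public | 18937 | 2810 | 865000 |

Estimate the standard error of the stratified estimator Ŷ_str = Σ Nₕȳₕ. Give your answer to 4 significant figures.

Var(Ŷ_str) = Σₕ Nₕ²(1 − fₕ)sₕ²/nₕ.
Nonprofit: 7542²·(1 − 507/7542)·1280000/507 = 1.3395306 × 10^11.
Private: 10499²·(1 − 2576/10499)·2116000/2576 = 6.8329367 × 10^10.
Public: 18937²·(1 − 2810/18937)·865000/2810 = 9.4010108 × 10^10.
Sum = 2.9629254 × 10^11.
SE = √(2.9629254 × 10^11) = 544300.

544300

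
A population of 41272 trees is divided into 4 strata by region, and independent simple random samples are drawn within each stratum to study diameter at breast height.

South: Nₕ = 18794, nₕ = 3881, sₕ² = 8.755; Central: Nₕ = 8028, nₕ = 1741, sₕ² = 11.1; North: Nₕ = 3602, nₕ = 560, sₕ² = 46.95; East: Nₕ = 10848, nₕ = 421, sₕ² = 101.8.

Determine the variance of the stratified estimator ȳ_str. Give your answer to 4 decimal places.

0.0172

Var(ȳ_str) = Σₕ Wₕ²(1 − fₕ)sₕ²/nₕ with Wₕ = Nₕ/N, N = 41272.
South: Wₕ = 0.45536926; term = 0.45536926²·(1 − 0.20650208)·8.755/3881 = 3.7118098 × 10^-4.
Central: Wₕ = 0.19451444; term = 0.19451444²·(1 − 0.21686597)·11.1/1741 = 1.8891394 × 10^-4.
North: Wₕ = 0.08727467; term = 0.08727467²·(1 − 0.15546918)·46.95/560 = 5.3931122 × 10^-4.
East: Wₕ = 0.26284164; term = 0.26284164²·(1 − 0.03880900)·101.8/421 = 0.016056974.
Sum = 0.01715638.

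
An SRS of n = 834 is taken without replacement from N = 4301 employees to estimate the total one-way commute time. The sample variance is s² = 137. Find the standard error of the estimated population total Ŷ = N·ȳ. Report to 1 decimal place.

Var(Ŷ) = N²·Var(ȳ) = N²·(1 − n/N)·s²/n.
f = 834/4301 = 0.19390839; Var(ȳ) = 0.80609161·137/834 = 0.13241553.
Var(Ŷ) = 4301² · 0.13241553 = 2.4495021 × 10^6.
SE(Ŷ) = √(2.4495021 × 10^6) = 1565.1.

1565.1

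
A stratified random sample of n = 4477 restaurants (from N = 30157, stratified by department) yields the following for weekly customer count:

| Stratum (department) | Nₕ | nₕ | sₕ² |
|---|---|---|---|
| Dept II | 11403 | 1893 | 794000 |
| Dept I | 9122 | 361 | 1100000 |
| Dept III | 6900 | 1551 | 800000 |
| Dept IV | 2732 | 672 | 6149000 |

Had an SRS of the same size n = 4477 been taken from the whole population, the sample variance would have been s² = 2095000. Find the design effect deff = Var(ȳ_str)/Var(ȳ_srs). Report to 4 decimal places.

Var(ȳ_str) = Σ Wₕ²(1−fₕ)sₕ²/nₕ with Wₕ = Nₕ/30157:
  Dept II: (11403/30157)²·(1−1893/11403)·794000/1893 = 50.014192
  Dept I: (9122/30157)²·(1−361/9122)·1100000/361 = 267.76448
  Dept III: (6900/30157)²·(1−1551/6900)·800000/1551 = 20.932621
  Dept IV: (2732/30157)²·(1−672/2732)·6149000/672 = 56.624824
  → Var(ȳ_str) = 395.33612.
Var(ȳ_srs) = (1 − 4477/30157)·2095000/4477 = 398.47751.
deff = 395.33612 / 398.47751 = 0.9921.

0.9921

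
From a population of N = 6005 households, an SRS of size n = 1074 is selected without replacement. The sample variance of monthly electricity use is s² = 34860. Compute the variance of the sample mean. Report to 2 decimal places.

26.65

Under SRS without replacement, Var(ȳ) = (1 − f)·s²/n with f = n/N = 1074/6005 = 0.17885096.
Var(ȳ) = (1 − 0.17885096)·34860/1074 = 0.82114904·32.458101 = 26.652938.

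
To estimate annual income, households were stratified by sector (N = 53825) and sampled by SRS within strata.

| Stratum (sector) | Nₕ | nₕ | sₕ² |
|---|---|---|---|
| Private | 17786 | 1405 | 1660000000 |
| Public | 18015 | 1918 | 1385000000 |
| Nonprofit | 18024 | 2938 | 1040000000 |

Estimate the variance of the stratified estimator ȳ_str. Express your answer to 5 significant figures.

224320

Var(ȳ_str) = Σₕ Wₕ²(1 − fₕ)sₕ²/nₕ with Wₕ = Nₕ/N, N = 53825.
Private: Wₕ = 0.33044124; term = 0.33044124²·(1 − 0.07899471)·1660000000/1405 = 118818.04.
Public: Wₕ = 0.33469577; term = 0.33469577²·(1 − 0.10646683)·1385000000/1918 = 72279.028.
Nonprofit: Wₕ = 0.33486298; term = 0.33486298²·(1 − 0.16300488)·1040000000/2938 = 33222.993.
Sum = 224320.06.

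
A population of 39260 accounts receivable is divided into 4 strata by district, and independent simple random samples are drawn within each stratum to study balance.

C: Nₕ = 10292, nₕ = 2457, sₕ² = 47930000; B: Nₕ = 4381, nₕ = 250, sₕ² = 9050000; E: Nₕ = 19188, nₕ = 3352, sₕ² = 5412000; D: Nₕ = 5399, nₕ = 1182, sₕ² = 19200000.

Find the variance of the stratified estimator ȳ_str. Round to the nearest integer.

2004

Var(ȳ_str) = Σₕ Wₕ²(1 − fₕ)sₕ²/nₕ with Wₕ = Nₕ/N, N = 39260.
C: Wₕ = 0.26214977; term = 0.26214977²·(1 − 0.23872911)·47930000/2457 = 1020.5645.
B: Wₕ = 0.11158940; term = 0.11158940²·(1 − 0.05706460)·9050000/250 = 425.04648.
E: Wₕ = 0.48874172; term = 0.48874172²·(1 − 0.17469252)·5412000/3352 = 318.29395.
D: Wₕ = 0.13751910; term = 0.13751910²·(1 − 0.21892943)·19200000/1182 = 239.93858.
Sum = 2003.8435.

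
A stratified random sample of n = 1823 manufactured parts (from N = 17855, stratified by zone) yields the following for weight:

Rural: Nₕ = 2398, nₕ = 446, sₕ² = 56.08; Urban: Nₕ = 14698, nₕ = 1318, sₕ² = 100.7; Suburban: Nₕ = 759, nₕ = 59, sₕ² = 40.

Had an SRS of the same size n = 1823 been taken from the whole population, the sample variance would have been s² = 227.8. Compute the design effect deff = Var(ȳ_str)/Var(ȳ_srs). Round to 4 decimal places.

Var(ȳ_str) = Σ Wₕ²(1−fₕ)sₕ²/nₕ with Wₕ = Nₕ/17855:
  Rural: (2398/17855)²·(1−446/2398)·56.08/446 = 0.0018462157
  Urban: (14698/17855)²·(1−1318/14698)·100.7/1318 = 0.047131223
  Suburban: (759/17855)²·(1−59/759)·40/59 = 0.001129869
  → Var(ȳ_str) = 0.050107308.
Var(ȳ_srs) = (1 − 1823/17855)·227.8/1823 = 0.11220053.
deff = 0.050107308 / 0.11220053 = 0.4466.

0.4466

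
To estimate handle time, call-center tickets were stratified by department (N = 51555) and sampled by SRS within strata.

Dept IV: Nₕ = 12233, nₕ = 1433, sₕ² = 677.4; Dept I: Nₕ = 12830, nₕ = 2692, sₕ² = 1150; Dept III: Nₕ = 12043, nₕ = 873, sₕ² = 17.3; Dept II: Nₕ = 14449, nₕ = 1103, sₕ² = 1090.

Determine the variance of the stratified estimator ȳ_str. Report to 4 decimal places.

0.1171

Var(ȳ_str) = Σₕ Wₕ²(1 − fₕ)sₕ²/nₕ with Wₕ = Nₕ/N, N = 51555.
Dept IV: Wₕ = 0.23728057; term = 0.23728057²·(1 − 0.11714216)·677.4/1433 = 0.023497094.
Dept I: Wₕ = 0.24886044; term = 0.24886044²·(1 − 0.20982073)·1150/2692 = 0.02090548.
Dept III: Wₕ = 0.23359519; term = 0.23359519²·(1 − 0.07249024)·17.3/873 = 0.0010029474.
Dept II: Wₕ = 0.28026380; term = 0.28026380²·(1 − 0.07633746)·1090/1103 = 0.071696559.
Sum = 0.11710208.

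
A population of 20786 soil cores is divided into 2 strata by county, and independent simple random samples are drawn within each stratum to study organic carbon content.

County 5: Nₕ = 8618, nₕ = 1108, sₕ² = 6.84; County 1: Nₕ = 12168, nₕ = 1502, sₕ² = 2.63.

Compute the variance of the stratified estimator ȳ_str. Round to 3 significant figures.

Var(ȳ_str) = Σₕ Wₕ²(1 − fₕ)sₕ²/nₕ with Wₕ = Nₕ/N, N = 20786.
County 5: Wₕ = 0.41460598; term = 0.41460598²·(1 − 0.12856811)·6.84/1108 = 9.2474272 × 10^-4.
County 1: Wₕ = 0.58539402; term = 0.58539402²·(1 − 0.12343853)·2.63/1502 = 5.2597457 × 10^-4.
Sum = 0.0014507173.

0.00145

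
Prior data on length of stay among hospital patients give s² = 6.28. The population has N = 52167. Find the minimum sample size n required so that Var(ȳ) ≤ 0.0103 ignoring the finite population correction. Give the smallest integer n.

Without fpc, n₀ = s²/D = 6.28/0.0103 = 609.7087.
Rounding up, n = 610.

610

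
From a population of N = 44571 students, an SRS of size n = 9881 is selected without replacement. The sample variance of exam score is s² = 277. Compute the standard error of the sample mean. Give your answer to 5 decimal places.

Under SRS without replacement, Var(ȳ) = (1 − f)·s²/n with f = n/N = 9881/44571 = 0.22169123.
Var(ȳ) = (1 − 0.22169123)·277/9881 = 0.77830877·0.0280336 = 0.021818796.
SE(ȳ) = √(0.021818796) = 0.14771.

0.14771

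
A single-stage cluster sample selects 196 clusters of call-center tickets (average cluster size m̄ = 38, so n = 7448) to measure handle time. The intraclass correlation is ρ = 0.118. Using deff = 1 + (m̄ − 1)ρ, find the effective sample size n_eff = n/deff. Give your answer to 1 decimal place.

deff = 1 + (38 − 1)·0.118 = 1 + 4.366 = 5.366.
n_eff = 7448 / 5.366 = 1388.0.

1388.0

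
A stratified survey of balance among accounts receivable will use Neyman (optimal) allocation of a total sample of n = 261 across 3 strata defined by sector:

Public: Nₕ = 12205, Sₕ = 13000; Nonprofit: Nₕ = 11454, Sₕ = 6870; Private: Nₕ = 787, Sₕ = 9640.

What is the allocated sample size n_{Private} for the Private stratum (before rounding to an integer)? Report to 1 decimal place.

Neyman allocation: nₕ = n·NₕSₕ / Σⱼ NⱼSⱼ.
Σ NⱼSⱼ = 12205·13000 + 11454·6870 + 787·9640 = 2.4494066 × 10^8.
n_{Private} = 261·787·9640 / (2.4494066 × 10^8) = 8.1.

8.1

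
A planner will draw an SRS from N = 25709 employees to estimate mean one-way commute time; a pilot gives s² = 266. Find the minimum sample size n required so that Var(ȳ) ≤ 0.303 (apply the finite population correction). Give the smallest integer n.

849

Without fpc, n₀ = s²/D = 266/0.303 = 877.8878.
With fpc, (1 − n/N)·s²/n ≤ D requires n ≥ n₀/(1 + n₀/N) = 877.8878/(1 + 877.8878/25709) = 848.9003.
Rounding up, n = 849.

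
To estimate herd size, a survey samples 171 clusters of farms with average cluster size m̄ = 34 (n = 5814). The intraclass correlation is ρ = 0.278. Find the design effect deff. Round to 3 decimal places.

deff = 1 + (34 − 1)·0.278 = 1 + 9.174 = 10.174.

10.174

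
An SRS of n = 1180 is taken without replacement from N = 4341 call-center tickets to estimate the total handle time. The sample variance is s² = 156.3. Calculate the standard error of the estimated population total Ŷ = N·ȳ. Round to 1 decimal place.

Var(Ŷ) = N²·Var(ȳ) = N²·(1 − n/N)·s²/n.
f = 1180/4341 = 0.27182677; Var(ȳ) = 0.72817323·156.3/1180 = 0.096452098.
Var(Ŷ) = 4341² · 0.096452098 = 1.8175704 × 10^6.
SE(Ŷ) = √(1.8175704 × 10^6) = 1348.2.

1348.2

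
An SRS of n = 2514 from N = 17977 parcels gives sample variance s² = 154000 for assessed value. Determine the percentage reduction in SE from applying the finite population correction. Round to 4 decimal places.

7.2555

f = n/N = 2514/17977 = 0.13984536.
SE_no-fpc = √(s²/n) = 7.8266826; SE_fpc = √((1−f)s²/n) = 7.2588194.
Ratio = √(1−f) = 0.92744522. Reduction = 100·(1 − 0.92744522) = 7.2555%.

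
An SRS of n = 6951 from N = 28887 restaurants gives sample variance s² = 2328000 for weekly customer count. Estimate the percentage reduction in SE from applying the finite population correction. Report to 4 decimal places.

12.8580

f = n/N = 6951/28887 = 0.24062727.
SE_no-fpc = √(s²/n) = 18.300706; SE_fpc = √((1−f)s²/n) = 15.9476.
Ratio = √(1−f) = 0.87141995. Reduction = 100·(1 − 0.87141995) = 12.8580%.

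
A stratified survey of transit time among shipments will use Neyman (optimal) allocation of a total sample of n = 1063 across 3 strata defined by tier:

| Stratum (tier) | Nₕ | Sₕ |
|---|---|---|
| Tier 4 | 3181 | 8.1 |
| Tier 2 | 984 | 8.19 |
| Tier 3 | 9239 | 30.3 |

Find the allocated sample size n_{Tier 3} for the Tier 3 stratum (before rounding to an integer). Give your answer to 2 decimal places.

Neyman allocation: nₕ = n·NₕSₕ / Σⱼ NⱼSⱼ.
Σ NⱼSⱼ = 3181·8.1 + 984·8.19 + 9239·30.3 = 313766.76.
n_{Tier 3} = 1063·9239·30.3 / 313766.76 = 948.41.

948.41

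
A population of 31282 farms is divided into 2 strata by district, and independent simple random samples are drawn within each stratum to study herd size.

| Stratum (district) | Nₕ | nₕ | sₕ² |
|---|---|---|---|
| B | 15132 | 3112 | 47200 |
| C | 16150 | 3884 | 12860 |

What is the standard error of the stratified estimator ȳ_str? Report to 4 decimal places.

Var(ȳ_str) = Σₕ Wₕ²(1 − fₕ)sₕ²/nₕ with Wₕ = Nₕ/N, N = 31282.
B: Wₕ = 0.48372866; term = 0.48372866²·(1 − 0.20565689)·47200/3112 = 2.8191241.
C: Wₕ = 0.51627134; term = 0.51627134²·(1 − 0.24049536)·12860/3884 = 0.67026758.
Sum = 3.4893917.
SE = √(3.4893917) = 1.8680.

1.8680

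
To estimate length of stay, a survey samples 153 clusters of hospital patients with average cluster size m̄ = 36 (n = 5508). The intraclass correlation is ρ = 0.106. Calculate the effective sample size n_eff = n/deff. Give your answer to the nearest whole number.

1169

deff = 1 + (36 − 1)·0.106 = 1 + 3.71 = 4.71.
n_eff = 5508 / 4.71 = 1169.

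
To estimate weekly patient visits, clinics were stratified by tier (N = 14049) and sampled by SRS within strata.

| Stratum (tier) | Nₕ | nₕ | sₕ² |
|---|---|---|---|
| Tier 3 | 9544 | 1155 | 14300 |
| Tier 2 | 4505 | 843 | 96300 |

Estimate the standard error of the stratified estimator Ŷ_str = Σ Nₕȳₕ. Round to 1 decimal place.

53626.9

Var(Ŷ_str) = Σₕ Nₕ²(1 − fₕ)sₕ²/nₕ.
Tier 3: 9544²·(1 − 1155/9544)·14300/1155 = 9.912762 × 10^8.
Tier 2: 4505²·(1 − 843/4505)·96300/843 = 1.8845682 × 10^9.
Sum = 2.8758444 × 10^9.
SE = √(2.8758444 × 10^9) = 53626.9.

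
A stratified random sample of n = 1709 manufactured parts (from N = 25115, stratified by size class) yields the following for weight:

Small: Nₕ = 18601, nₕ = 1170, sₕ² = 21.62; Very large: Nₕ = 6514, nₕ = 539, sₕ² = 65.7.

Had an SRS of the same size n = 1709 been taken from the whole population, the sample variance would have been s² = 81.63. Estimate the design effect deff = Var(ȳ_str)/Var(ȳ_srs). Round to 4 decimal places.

Var(ȳ_str) = Σ Wₕ²(1−fₕ)sₕ²/nₕ with Wₕ = Nₕ/25115:
  Small: (18601/25115)²·(1−1170/18601)·21.62/1170 = 0.0094986538
  Very large: (6514/25115)²·(1−539/6514)·65.7/539 = 0.0075213518
  → Var(ȳ_str) = 0.017020006.
Var(ȳ_srs) = (1 − 1709/25115)·81.63/1709 = 0.044514526.
deff = 0.017020006 / 0.044514526 = 0.3823.

0.3823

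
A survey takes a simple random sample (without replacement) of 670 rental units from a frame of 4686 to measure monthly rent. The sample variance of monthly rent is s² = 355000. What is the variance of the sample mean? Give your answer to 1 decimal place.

454.1

Under SRS without replacement, Var(ȳ) = (1 − f)·s²/n with f = n/N = 670/4686 = 0.14297909.
Var(ȳ) = (1 − 0.14297909)·355000/670 = 0.85702091·529.85075 = 454.09317.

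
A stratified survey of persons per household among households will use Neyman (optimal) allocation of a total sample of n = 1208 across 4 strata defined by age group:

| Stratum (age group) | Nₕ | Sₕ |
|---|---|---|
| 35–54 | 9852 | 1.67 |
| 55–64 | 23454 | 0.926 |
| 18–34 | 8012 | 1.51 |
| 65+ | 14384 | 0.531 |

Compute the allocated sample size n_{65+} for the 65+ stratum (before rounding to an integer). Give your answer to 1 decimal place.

159.3

Neyman allocation: nₕ = n·NₕSₕ / Σⱼ NⱼSⱼ.
Σ NⱼSⱼ = 9852·1.67 + 23454·0.926 + 8012·1.51 + 14384·0.531 = 57907.268.
n_{65+} = 1208·14384·0.531 / 57907.268 = 159.3.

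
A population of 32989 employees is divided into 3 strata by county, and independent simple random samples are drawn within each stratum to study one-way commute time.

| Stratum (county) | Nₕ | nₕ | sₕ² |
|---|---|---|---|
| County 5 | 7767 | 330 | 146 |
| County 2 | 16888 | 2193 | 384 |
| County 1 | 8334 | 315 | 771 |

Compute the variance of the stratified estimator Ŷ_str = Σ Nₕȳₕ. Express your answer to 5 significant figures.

2.3259 × 10^8

Var(Ŷ_str) = Σₕ Nₕ²(1 − fₕ)sₕ²/nₕ.
County 5: 7767²·(1 − 330/7767)·146/330 = 2.5555831 × 10^7.
County 2: 16888²·(1 − 2193/16888)·384/2193 = 4.3455065 × 10^7.
County 1: 8334²·(1 − 315/8334)·771/315 = 1.6357523 × 10^8.
Sum = 2.3258613 × 10^8.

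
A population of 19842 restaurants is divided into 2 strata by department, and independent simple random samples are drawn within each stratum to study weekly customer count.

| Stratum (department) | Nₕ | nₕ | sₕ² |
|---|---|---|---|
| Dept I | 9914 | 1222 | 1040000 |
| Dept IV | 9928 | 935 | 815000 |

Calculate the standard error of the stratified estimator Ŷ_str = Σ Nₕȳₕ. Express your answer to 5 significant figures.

Var(Ŷ_str) = Σₕ Nₕ²(1 − fₕ)sₕ²/nₕ.
Dept I: 9914²·(1 − 1222/9914)·1040000/1222 = 7.3338288 × 10^10.
Dept IV: 9928²·(1 − 935/9928)·815000/935 = 7.7823787 × 10^10.
Sum = 1.5116208 × 10^11.
SE = √(1.5116208 × 10^11) = 388800.

388800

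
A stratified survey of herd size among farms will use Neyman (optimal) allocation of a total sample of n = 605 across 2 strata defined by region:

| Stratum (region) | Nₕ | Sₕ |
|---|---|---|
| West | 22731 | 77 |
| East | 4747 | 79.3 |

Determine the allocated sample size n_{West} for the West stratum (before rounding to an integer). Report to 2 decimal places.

497.91

Neyman allocation: nₕ = n·NₕSₕ / Σⱼ NⱼSⱼ.
Σ NⱼSⱼ = 22731·77 + 4747·79.3 = 2.1267241 × 10^6.
n_{West} = 605·22731·77 / (2.1267241 × 10^6) = 497.91.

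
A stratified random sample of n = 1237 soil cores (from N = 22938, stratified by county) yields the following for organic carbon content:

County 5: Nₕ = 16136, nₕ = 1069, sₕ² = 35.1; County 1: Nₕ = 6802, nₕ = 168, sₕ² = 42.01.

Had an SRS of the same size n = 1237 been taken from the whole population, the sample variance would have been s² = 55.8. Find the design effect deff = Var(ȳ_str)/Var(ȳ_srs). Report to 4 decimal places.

Var(ȳ_str) = Σ Wₕ²(1−fₕ)sₕ²/nₕ with Wₕ = Nₕ/22938:
  County 5: (16136/22938)²·(1−1069/16136)·35.1/1069 = 0.015171936
  County 1: (6802/22938)²·(1−168/6802)·42.01/168 = 0.021445906
  → Var(ȳ_str) = 0.036617842.
Var(ȳ_srs) = (1 − 1237/22938)·55.8/1237 = 0.04267649.
deff = 0.036617842 / 0.04267649 = 0.8580.

0.8580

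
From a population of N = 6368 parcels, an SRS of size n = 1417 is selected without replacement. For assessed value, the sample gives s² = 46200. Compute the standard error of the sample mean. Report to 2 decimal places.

5.03

Under SRS without replacement, Var(ȳ) = (1 − f)·s²/n with f = n/N = 1417/6368 = 0.22251884.
Var(ȳ) = (1 − 0.22251884)·46200/1417 = 0.77748116·32.604093 = 25.349068.
SE(ȳ) = √(25.349068) = 5.03.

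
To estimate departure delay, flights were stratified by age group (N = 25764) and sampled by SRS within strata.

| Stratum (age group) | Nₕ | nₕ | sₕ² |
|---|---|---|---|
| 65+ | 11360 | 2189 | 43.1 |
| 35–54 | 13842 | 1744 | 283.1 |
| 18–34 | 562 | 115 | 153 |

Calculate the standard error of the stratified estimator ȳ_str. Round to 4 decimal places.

0.2111

Var(ȳ_str) = Σₕ Wₕ²(1 − fₕ)sₕ²/nₕ with Wₕ = Nₕ/N, N = 25764.
65+: Wₕ = 0.44092532; term = 0.44092532²·(1 − 0.19269366)·43.1/2189 = 0.0030902951.
35–54: Wₕ = 0.53726129; term = 0.53726129²·(1 − 0.12599335)·283.1/1744 = 0.040952388.
18–34: Wₕ = 0.02181338; term = 0.02181338²·(1 − 0.20462633)·153/115 = 5.0351319 × 10^-4.
Sum = 0.044546196.
SE = √(0.044546196) = 0.2111.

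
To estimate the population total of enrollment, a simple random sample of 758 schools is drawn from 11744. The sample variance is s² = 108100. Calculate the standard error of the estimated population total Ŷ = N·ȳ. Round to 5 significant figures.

Var(Ŷ) = N²·Var(ȳ) = N²·(1 − n/N)·s²/n.
f = 758/11744 = 0.06454360; Var(ȳ) = 0.93545640·108100/758 = 133.40744.
Var(Ŷ) = 11744² · 133.40744 = 1.8399759 × 10^10.
SE(Ŷ) = √(1.8399759 × 10^10) = 135650.

135650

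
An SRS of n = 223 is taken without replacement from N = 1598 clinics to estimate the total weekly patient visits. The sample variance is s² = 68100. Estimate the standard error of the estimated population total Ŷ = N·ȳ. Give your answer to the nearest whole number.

25904

Var(Ŷ) = N²·Var(ȳ) = N²·(1 − n/N)·s²/n.
f = 223/1598 = 0.13954944; Var(ȳ) = 0.86045056·68100/223 = 262.7654.
Var(Ŷ) = 1598² · 262.7654 = 6.7099878 × 10^8.
SE(Ŷ) = √(6.7099878 × 10^8) = 25904.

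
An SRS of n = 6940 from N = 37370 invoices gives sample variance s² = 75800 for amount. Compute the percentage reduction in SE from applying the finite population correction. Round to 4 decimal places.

9.7620

f = n/N = 6940/37370 = 0.18571046.
SE_no-fpc = √(s²/n) = 3.3048737; SE_fpc = √((1−f)s²/n) = 2.9822517.
Ratio = √(1−f) = 0.90237993. Reduction = 100·(1 − 0.90237993) = 9.7620%.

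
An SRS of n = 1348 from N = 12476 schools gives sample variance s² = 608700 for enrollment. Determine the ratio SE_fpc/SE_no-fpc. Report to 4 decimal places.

f = n/N = 1348/12476 = 0.10804745.
SE_no-fpc = √(s²/n) = 21.249891; SE_fpc = √((1−f)s²/n) = 20.069085.
Ratio = √(1−f) = 0.94443240.

0.9444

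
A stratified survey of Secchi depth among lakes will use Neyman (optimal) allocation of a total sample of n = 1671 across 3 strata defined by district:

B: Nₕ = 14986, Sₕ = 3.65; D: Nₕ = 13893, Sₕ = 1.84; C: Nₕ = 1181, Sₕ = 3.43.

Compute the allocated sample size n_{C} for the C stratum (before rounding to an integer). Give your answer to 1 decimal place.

Neyman allocation: nₕ = n·NₕSₕ / Σⱼ NⱼSⱼ.
Σ NⱼSⱼ = 14986·3.65 + 13893·1.84 + 1181·3.43 = 84312.85.
n_{C} = 1671·1181·3.43 / 84312.85 = 80.3.

80.3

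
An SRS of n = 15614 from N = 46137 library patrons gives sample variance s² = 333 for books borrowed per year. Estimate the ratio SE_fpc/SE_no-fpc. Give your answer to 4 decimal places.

0.8134

f = n/N = 15614/46137 = 0.33842686.
SE_no-fpc = √(s²/n) = 0.14603772; SE_fpc = √((1−f)s²/n) = 0.11878291.
Ratio = √(1−f) = 0.81337147.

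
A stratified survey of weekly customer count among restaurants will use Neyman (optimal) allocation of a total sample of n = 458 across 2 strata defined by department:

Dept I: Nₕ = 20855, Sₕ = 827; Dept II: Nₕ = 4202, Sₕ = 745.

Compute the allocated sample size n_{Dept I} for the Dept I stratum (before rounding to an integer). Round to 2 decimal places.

Neyman allocation: nₕ = n·NₕSₕ / Σⱼ NⱼSⱼ.
Σ NⱼSⱼ = 20855·827 + 4202·745 = 2.0377575 × 10^7.
n_{Dept I} = 458·20855·827 / (2.0377575 × 10^7) = 387.64.

387.64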